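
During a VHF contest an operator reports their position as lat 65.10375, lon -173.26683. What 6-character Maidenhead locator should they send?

AP35ic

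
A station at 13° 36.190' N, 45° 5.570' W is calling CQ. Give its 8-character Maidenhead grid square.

GK73ko84

Shift to the Maidenhead origin (180°W, 90°S): lon 134.90717, lat 103.60317.
Field: 134.90717/20 → 6 → G, 103.60317/10 → 10 → K; chars GK.
Square: 14.90717/2 → 7, 3.60317/1 → 3; chars 73.
Subsquare: 0.90717/0.0833333 → 10 → k, 0.60317/0.0416667 → 14 → o; chars ko.
Extended square: 0.07383/0.00833333 → 8, 0.01983/0.00416667 → 4; chars 84.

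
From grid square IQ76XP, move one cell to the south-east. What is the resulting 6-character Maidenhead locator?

IQ86ao

Longitude subsquare x = 23; +1 → 24, wraps to 0 = a, carry into square.
Longitude square 7; +1 → 8.
Latitude subsquare p = 15; −1 → 14 = o.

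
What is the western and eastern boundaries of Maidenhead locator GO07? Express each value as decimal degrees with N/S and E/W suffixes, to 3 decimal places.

60.000° W, 58.000° W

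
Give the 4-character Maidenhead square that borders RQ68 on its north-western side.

Longitude square 6; −1 → 5.
Latitude square 8; +1 → 9.

RQ59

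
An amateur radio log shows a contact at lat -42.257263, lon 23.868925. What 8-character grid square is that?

KE17wr48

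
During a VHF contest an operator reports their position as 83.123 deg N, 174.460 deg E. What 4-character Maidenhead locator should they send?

RR73

Offset from 180°W / 90°S: lon 354.46°, lat 173.12°.
Field: 354.46/20 → 17 → R, 173.12/10 → 17 → R; chars RR.
Square: 14.46/2 → 7, 3.12/1 → 3; chars 73.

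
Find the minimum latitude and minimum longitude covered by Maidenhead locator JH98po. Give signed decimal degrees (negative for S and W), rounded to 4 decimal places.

-11.4167, 19.2500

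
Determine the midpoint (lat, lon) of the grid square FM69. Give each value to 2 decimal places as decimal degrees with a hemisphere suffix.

39.50° N, 67.00° W

Field F=5, M=12: +5·20° lon, +12·10° lat → SW at lon -80°, lat 30°.
Square 6, 9: +6·2° lon, +9·1° lat → SW at lon -68°, lat 39°.
Cell spans 2° lon × 1° lat. Centre is SW corner plus half of each.
latitude 39.50° N, longitude 67.00° W.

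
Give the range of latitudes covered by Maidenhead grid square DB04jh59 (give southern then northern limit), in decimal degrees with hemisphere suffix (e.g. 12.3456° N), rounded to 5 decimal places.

Field D=3, B=1: +3·20° lon, +1·10° lat → SW at lon -120°, lat -80°.
Square 0, 4: +0·2° lon, +4·1° lat → SW at lon -120°, lat -76°.
Subsquare j=9, h=7: +9·0.0833333° lon, +7·0.0416667° lat → SW at lon -119.25°, lat -75.7083°.
Extended square 5, 9: +5·0.00833333° lon, +9·0.00416667° lat → SW at lon -119.208°, lat -75.6708°.
Cell spans 0.00833333° lon × 0.00416667° lat.
south 75.67083° S, north 75.66667° S.

75.67083° S, 75.66667° S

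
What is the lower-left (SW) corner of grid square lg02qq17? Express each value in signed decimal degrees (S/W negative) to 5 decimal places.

-27.30417, 41.34167

Field L=11, G=6: +11·20° lon, +6·10° lat → SW at lon 40°, lat -30°.
Square 0, 2: +0·2° lon, +2·1° lat → SW at lon 40°, lat -28°.
Subsquare q=16, q=16: +16·0.0833333° lon, +16·0.0416667° lat → SW at lon 41.3333°, lat -27.3333°.
Extended square 1, 7: +1·0.00833333° lon, +7·0.00416667° lat → SW at lon 41.3417°, lat -27.3042°.
latitude -27.30417, longitude 41.34167.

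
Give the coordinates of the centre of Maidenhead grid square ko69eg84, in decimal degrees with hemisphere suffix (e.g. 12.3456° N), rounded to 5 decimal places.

59.26875° N, 32.40417° E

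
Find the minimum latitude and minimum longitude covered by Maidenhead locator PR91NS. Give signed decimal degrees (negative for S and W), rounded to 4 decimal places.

81.7500, 139.0833

Field P=15, R=17: +15·20° lon, +17·10° lat → SW at lon 120°, lat 80°.
Square 9, 1: +9·2° lon, +1·1° lat → SW at lon 138°, lat 81°.
Subsquare n=13, s=18: +13·0.0833333° lon, +18·0.0416667° lat → SW at lon 139.083°, lat 81.75°.
latitude 81.7500, longitude 139.0833.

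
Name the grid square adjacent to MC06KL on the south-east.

Longitude subsquare k = 10; +1 → 11 = l.
Latitude subsquare l = 11; −1 → 10 = k.

MC06lk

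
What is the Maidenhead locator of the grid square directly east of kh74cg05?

KH74cg15

Longitude extended square 0; +1 → 1.
The latitude characters are unchanged.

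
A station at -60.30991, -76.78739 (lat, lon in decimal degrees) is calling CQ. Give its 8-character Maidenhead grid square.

FC19oq55

Offset from 180°W / 90°S: lon 103.21261°, lat 29.69009°.
Field (20°×10°, letters A–R): 103.21261/20 → 5 → F, 29.69009/10 → 2 → C; chars FC.
Square (2°×1°, digits 0–9): 3.21261/2 → 1, 9.69009/1 → 9; chars 19.
Subsquare (5′×2.5′, letters a–x): 1.21261/0.0833333 → 14 → o, 0.69009/0.0416667 → 16 → q; chars oq.
Extended square (30″×15″, digits 0–9): 0.04594/0.00833333 → 5, 0.02342/0.00416667 → 5; chars 55.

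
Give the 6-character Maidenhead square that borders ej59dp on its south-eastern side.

Longitude subsquare d = 3; +1 → 4 = e.
Latitude subsquare p = 15; −1 → 14 = o.

EJ59eo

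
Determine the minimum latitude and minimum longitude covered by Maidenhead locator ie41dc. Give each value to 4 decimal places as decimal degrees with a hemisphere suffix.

48.9167° S, 11.7500° W

Field I=8, E=4: +8·20° lon, +4·10° lat → SW at lon -20°, lat -50°.
Square 4, 1: +4·2° lon, +1·1° lat → SW at lon -12°, lat -49°.
Subsquare d=3, c=2: +3·0.0833333° lon, +2·0.0416667° lat → SW at lon -11.75°, lat -48.9167°.
latitude 48.9167° S, longitude 11.7500° W.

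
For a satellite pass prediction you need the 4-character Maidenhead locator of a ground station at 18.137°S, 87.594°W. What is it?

EH61

Add 180° to longitude and 90° to latitude: 92.41, 71.86.
Field: lon ⌊92.41/20⌋ = 4 → E; lat ⌊71.86/10⌋ = 7 → H.
Square: lon ⌊12.41/2⌋ = 6; lat ⌊1.86/1⌋ = 1.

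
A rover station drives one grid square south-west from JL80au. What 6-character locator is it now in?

JL70xt

Longitude subsquare a = 0; −1 → -1, wraps to 23 = x, carry into square.
Longitude square 8; −1 → 7.
Latitude subsquare u = 20; −1 → 19 = t.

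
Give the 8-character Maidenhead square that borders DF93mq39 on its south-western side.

DF93mq28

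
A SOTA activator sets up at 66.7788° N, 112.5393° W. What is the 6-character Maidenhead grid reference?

DP36rs

Shift to the Maidenhead origin (180°W, 90°S): lon 67.4607, lat 156.7788.
Field: lon ⌊67.4607/20⌋ = 3 → D; lat ⌊156.7788/10⌋ = 15 → P.
Square: lon ⌊7.4607/2⌋ = 3; lat ⌊6.7788/1⌋ = 6.
Subsquare: lon ⌊1.4607/0.0833333⌋ = 17 → r; lat ⌊0.7788/0.0416667⌋ = 18 → s.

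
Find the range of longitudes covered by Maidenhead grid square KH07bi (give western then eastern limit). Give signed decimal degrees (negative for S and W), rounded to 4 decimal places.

Field K=10, H=7: +10·20° lon, +7·10° lat → SW at lon 20°, lat -20°.
Square 0, 7: +0·2° lon, +7·1° lat → SW at lon 20°, lat -13°.
Subsquare b=1, i=8: +1·0.0833333° lon, +8·0.0416667° lat → SW at lon 20.0833°, lat -12.6667°.
Cell spans 0.0833333° lon × 0.0416667° lat.
west 20.0833, east 20.1667.

20.0833, 20.1667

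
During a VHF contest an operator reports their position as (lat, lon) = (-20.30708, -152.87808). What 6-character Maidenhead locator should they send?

Add 180° to longitude and 90° to latitude: 27.1219, 69.6929.
Field: lon ⌊27.1219/20⌋ = 1 → B; lat ⌊69.6929/10⌋ = 6 → G.
Square: lon ⌊7.1219/2⌋ = 3; lat ⌊9.6929/1⌋ = 9.
Subsquare: lon ⌊1.1219/0.0833333⌋ = 13 → n; lat ⌊0.6929/0.0416667⌋ = 16 → q.

BG39nq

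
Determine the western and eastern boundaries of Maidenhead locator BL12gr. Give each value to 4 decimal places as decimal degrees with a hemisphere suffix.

Field B=1, L=11: +1·20° lon, +11·10° lat → SW at lon -160°, lat 20°.
Square 1, 2: +1·2° lon, +2·1° lat → SW at lon -158°, lat 22°.
Subsquare g=6, r=17: +6·0.0833333° lon, +17·0.0416667° lat → SW at lon -157.5°, lat 22.7083°.
Cell spans 0.0833333° lon × 0.0416667° lat.
west 157.5000° W, east 157.4167° W.

157.5000° W, 157.4167° W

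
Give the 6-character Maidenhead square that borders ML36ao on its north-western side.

ML26xp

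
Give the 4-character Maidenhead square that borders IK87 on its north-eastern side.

IK98

Longitude square 8; +1 → 9.
Latitude square 7; +1 → 8.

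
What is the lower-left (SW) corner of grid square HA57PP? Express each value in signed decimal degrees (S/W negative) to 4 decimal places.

-82.3750, -28.7500

Field H=7, A=0: +7·20° lon, +0·10° lat → SW at lon -40°, lat -90°.
Square 5, 7: +5·2° lon, +7·1° lat → SW at lon -30°, lat -83°.
Subsquare p=15, p=15: +15·0.0833333° lon, +15·0.0416667° lat → SW at lon -28.75°, lat -82.375°.
latitude -82.3750, longitude -28.7500.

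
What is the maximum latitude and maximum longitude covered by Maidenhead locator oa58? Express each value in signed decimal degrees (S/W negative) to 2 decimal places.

-81.00, 112.00

Field O=14, A=0: +14·20° lon, +0·10° lat → SW at lon 100°, lat -90°.
Square 5, 8: +5·2° lon, +8·1° lat → SW at lon 110°, lat -82°.
Cell spans 2° lon × 1° lat. NE corner is SW corner plus one full cell.
latitude -81.00, longitude 112.00.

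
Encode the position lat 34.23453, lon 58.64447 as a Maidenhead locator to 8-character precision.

LM94hf76

Offset from 180°W / 90°S: lon 238.64447°, lat 124.23453°.
Field: lon ⌊238.64447/20⌋ = 11 → L; lat ⌊124.23453/10⌋ = 12 → M.
Square: lon ⌊18.64447/2⌋ = 9; lat ⌊4.23453/1⌋ = 4.
Subsquare: lon ⌊0.64447/0.0833333⌋ = 7 → h; lat ⌊0.23453/0.0416667⌋ = 5 → f.
Extended square: lon ⌊0.06114/0.00833333⌋ = 7; lat ⌊0.02620/0.00416667⌋ = 6.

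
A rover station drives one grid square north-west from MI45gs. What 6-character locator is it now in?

MI45ft

Longitude subsquare g = 6; −1 → 5 = f.
Latitude subsquare s = 18; +1 → 19 = t.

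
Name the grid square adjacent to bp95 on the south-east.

CP04

Longitude square 9; +1 → 10, wraps to 0, carry into field.
Longitude field B = 1; +1 → 2 = C.
Latitude square 5; −1 → 4.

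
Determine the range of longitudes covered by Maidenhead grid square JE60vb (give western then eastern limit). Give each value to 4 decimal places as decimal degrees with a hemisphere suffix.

13.7500° E, 13.8333° E

Field J=9, E=4: +9·20° lon, +4·10° lat → SW at lon 0°, lat -50°.
Square 6, 0: +6·2° lon, +0·1° lat → SW at lon 12°, lat -50°.
Subsquare v=21, b=1: +21·0.0833333° lon, +1·0.0416667° lat → SW at lon 13.75°, lat -49.9583°.
Cell spans 0.0833333° lon × 0.0416667° lat.
west 13.7500° E, east 13.8333° E.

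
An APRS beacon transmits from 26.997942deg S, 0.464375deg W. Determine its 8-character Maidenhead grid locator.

IG93sa40

Offset from 180°W / 90°S: lon 179.53563°, lat 63.00206°.
Field: 179.53563/20 → 8 → I, 63.00206/10 → 6 → G; chars IG.
Square: 19.53563/2 → 9, 3.00206/1 → 3; chars 93.
Subsquare: 1.53563/0.0833333 → 18 → s, 0.00206/0.0416667 → 0 → a; chars sa.
Extended square: 0.03563/0.00833333 → 4, 0.00206/0.00416667 → 0; chars 40.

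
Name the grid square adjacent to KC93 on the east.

LC03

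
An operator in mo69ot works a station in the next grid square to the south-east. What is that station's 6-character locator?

MO69ps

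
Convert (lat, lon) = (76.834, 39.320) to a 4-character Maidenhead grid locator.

KQ96

Shift to the Maidenhead origin (180°W, 90°S): lon 219.32, lat 166.83.
Field: 219.32/20 → 10 → K, 166.83/10 → 16 → Q; chars KQ.
Square: 19.32/2 → 9, 6.83/1 → 6; chars 96.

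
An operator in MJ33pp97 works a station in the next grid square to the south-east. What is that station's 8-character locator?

MJ33qp06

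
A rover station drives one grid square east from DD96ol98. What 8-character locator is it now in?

Longitude extended square 9; +1 → 10, wraps to 0, carry into subsquare.
Longitude subsquare o = 14; +1 → 15 = p.
The latitude characters are unchanged.

DD96pl08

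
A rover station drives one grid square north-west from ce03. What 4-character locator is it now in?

Longitude square 0; −1 → -1, wraps to 9, carry into field.
Longitude field C = 2; −1 → 1 = B.
Latitude square 3; +1 → 4.

BE94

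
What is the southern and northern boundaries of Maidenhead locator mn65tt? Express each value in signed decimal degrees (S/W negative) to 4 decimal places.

45.7917, 45.8333

Field M=12, N=13: +12·20° lon, +13·10° lat → SW at lon 60°, lat 40°.
Square 6, 5: +6·2° lon, +5·1° lat → SW at lon 72°, lat 45°.
Subsquare t=19, t=19: +19·0.0833333° lon, +19·0.0416667° lat → SW at lon 73.5833°, lat 45.7917°.
Cell spans 0.0833333° lon × 0.0416667° lat.
south 45.7917, north 45.8333.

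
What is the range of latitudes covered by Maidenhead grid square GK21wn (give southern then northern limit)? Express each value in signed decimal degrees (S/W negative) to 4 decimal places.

11.5417, 11.5833

Field G=6, K=10: +6·20° lon, +10·10° lat → SW at lon -60°, lat 10°.
Square 2, 1: +2·2° lon, +1·1° lat → SW at lon -56°, lat 11°.
Subsquare w=22, n=13: +22·0.0833333° lon, +13·0.0416667° lat → SW at lon -54.1667°, lat 11.5417°.
Cell spans 0.0833333° lon × 0.0416667° lat.
south 11.5417, north 11.5833.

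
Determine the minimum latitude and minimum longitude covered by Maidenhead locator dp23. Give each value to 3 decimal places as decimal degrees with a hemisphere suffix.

Field D=3, P=15: +3·20° lon, +15·10° lat → SW at lon -120°, lat 60°.
Square 2, 3: +2·2° lon, +3·1° lat → SW at lon -116°, lat 63°.
latitude 63.000° N, longitude 116.000° W.

63.000° N, 116.000° W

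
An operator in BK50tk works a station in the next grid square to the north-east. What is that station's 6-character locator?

Longitude subsquare t = 19; +1 → 20 = u.
Latitude subsquare k = 10; +1 → 11 = l.

BK50ul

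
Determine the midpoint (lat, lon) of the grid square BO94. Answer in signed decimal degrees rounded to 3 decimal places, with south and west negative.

Field B=1, O=14: +1·20° lon, +14·10° lat → SW at lon -160°, lat 50°.
Square 9, 4: +9·2° lon, +4·1° lat → SW at lon -142°, lat 54°.
Cell spans 2° lon × 1° lat. Centre is SW corner plus half of each.
latitude 54.500, longitude -141.000.

54.500, -141.000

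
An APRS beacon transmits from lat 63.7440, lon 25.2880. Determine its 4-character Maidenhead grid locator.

KP23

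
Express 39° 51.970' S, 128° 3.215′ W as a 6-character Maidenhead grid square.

CF50xd

Offset from 180°W / 90°S: lon 51.9464°, lat 50.1338°.
Field (20°×10°, letters A–R): 51.9464/20 → 2 → C, 50.1338/10 → 5 → F; chars CF.
Square (2°×1°, digits 0–9): 11.9464/2 → 5, 0.1338/1 → 0; chars 50.
Subsquare (5′×2.5′, letters a–x): 1.9464/0.0833333 → 23 → x, 0.1338/0.0416667 → 3 → d; chars xd.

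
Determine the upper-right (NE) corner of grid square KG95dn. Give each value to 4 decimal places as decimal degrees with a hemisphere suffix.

Field K=10, G=6: +10·20° lon, +6·10° lat → SW at lon 20°, lat -30°.
Square 9, 5: +9·2° lon, +5·1° lat → SW at lon 38°, lat -25°.
Subsquare d=3, n=13: +3·0.0833333° lon, +13·0.0416667° lat → SW at lon 38.25°, lat -24.4583°.
Cell spans 0.0833333° lon × 0.0416667° lat. NE corner is SW corner plus one full cell.
latitude 24.4167° S, longitude 38.3333° E.

24.4167° S, 38.3333° E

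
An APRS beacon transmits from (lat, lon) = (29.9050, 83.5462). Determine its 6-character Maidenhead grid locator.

NL19sv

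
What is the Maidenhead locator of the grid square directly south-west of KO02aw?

Longitude subsquare a = 0; −1 → -1, wraps to 23 = x, carry into square.
Longitude square 0; −1 → -1, wraps to 9, carry into field.
Longitude field K = 10; −1 → 9 = J.
Latitude subsquare w = 22; −1 → 21 = v.

JO92xv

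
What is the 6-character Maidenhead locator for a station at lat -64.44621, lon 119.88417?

OC95wn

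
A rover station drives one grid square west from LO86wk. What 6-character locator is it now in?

LO86vk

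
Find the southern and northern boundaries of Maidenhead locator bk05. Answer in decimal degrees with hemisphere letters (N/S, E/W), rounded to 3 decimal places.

15.000° N, 16.000° N

Field B=1, K=10: +1·20° lon, +10·10° lat → SW at lon -160°, lat 10°.
Square 0, 5: +0·2° lon, +5·1° lat → SW at lon -160°, lat 15°.
Cell spans 2° lon × 1° lat.
south 15.000° N, north 16.000° N.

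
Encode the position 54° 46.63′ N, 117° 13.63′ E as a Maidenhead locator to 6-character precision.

OO84os

Offset from 180°W / 90°S: lon 297.2272°, lat 144.7772°.
Field: lon ⌊297.2272/20⌋ = 14 → O; lat ⌊144.7772/10⌋ = 14 → O.
Square: lon ⌊17.2272/2⌋ = 8; lat ⌊4.7772/1⌋ = 4.
Subsquare: lon ⌊1.2272/0.0833333⌋ = 14 → o; lat ⌊0.7772/0.0416667⌋ = 18 → s.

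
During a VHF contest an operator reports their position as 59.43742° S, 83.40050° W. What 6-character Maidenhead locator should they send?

ED80hn

Add 180° to longitude and 90° to latitude: 96.5995, 30.5626.
Field: lon ⌊96.5995/20⌋ = 4 → E; lat ⌊30.5626/10⌋ = 3 → D.
Square: lon ⌊16.5995/2⌋ = 8; lat ⌊0.5626/1⌋ = 0.
Subsquare: lon ⌊0.5995/0.0833333⌋ = 7 → h; lat ⌊0.5626/0.0416667⌋ = 13 → n.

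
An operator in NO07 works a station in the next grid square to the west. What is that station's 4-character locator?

Longitude square 0; −1 → -1, wraps to 9, carry into field.
Longitude field N = 13; −1 → 12 = M.
The latitude characters are unchanged.

MO97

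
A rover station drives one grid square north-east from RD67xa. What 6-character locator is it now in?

RD77ab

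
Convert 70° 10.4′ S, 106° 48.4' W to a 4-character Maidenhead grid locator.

DB69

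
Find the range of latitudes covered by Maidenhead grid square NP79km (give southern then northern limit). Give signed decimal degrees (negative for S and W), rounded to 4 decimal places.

69.5000, 69.5417

Field N=13, P=15: +13·20° lon, +15·10° lat → SW at lon 80°, lat 60°.
Square 7, 9: +7·2° lon, +9·1° lat → SW at lon 94°, lat 69°.
Subsquare k=10, m=12: +10·0.0833333° lon, +12·0.0416667° lat → SW at lon 94.8333°, lat 69.5°.
Cell spans 0.0833333° lon × 0.0416667° lat.
south 69.5000, north 69.5417.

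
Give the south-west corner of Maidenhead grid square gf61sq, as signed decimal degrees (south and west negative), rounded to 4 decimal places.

Field G=6, F=5: +6·20° lon, +5·10° lat → SW at lon -60°, lat -40°.
Square 6, 1: +6·2° lon, +1·1° lat → SW at lon -48°, lat -39°.
Subsquare s=18, q=16: +18·0.0833333° lon, +16·0.0416667° lat → SW at lon -46.5°, lat -38.3333°.
latitude -38.3333, longitude -46.5000.

-38.3333, -46.5000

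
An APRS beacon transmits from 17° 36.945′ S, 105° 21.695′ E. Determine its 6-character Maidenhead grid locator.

OH22qj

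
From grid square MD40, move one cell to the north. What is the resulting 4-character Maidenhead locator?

Latitude square 0; +1 → 1.
The longitude characters are unchanged.

MD41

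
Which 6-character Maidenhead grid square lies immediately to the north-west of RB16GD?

RB16fe

Longitude subsquare g = 6; −1 → 5 = f.
Latitude subsquare d = 3; +1 → 4 = e.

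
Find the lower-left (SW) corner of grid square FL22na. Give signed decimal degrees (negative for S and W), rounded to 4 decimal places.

22.0000, -74.9167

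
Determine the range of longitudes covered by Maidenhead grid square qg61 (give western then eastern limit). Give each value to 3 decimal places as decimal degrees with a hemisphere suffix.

152.000° E, 154.000° E

Field Q=16, G=6: +16·20° lon, +6·10° lat → SW at lon 140°, lat -30°.
Square 6, 1: +6·2° lon, +1·1° lat → SW at lon 152°, lat -29°.
Cell spans 2° lon × 1° lat.
west 152.000° E, east 154.000° E.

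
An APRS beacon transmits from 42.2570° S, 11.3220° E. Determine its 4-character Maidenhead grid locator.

Add 180° to longitude and 90° to latitude: 191.32, 47.74.
Field (20°×10°, letters A–R): 191.32/20 → 9 → J, 47.74/10 → 4 → E; chars JE.
Square (2°×1°, digits 0–9): 11.32/2 → 5, 7.74/1 → 7; chars 57.

JE57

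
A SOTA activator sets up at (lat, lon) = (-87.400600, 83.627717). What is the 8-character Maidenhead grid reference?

NA12to53

Offset from 180°W / 90°S: lon 263.62772°, lat 2.59940°.
Field (20°×10°, letters A–R): 263.62772/20 → 13 → N, 2.59940/10 → 0 → A; chars NA.
Square (2°×1°, digits 0–9): 3.62772/2 → 1, 2.59940/1 → 2; chars 12.
Subsquare (5′×2.5′, letters a–x): 1.62772/0.0833333 → 19 → t, 0.59940/0.0416667 → 14 → o; chars to.
Extended square (30″×15″, digits 0–9): 0.04438/0.00833333 → 5, 0.01607/0.00416667 → 3; chars 53.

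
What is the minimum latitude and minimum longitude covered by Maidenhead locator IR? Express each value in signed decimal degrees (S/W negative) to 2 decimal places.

80.00, -20.00

Field I=8, R=17: +8·20° lon, +17·10° lat → SW at lon -20°, lat 80°.
latitude 80.00, longitude -20.00.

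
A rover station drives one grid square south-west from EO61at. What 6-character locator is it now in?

Longitude subsquare a = 0; −1 → -1, wraps to 23 = x, carry into square.
Longitude square 6; −1 → 5.
Latitude subsquare t = 19; −1 → 18 = s.

EO51xs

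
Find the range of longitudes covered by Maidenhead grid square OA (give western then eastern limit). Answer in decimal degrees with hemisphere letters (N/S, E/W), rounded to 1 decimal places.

Field O=14, A=0: +14·20° lon, +0·10° lat → SW at lon 100°, lat -90°.
Cell spans 20° lon × 10° lat.
west 100.0° E, east 120.0° E.

100.0° E, 120.0° E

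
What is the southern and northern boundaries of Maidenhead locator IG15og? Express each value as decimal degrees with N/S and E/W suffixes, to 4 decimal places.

24.7500° S, 24.7083° S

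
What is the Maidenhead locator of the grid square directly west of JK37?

JK27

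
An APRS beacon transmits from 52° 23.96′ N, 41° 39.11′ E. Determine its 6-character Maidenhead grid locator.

LO02tj

Shift to the Maidenhead origin (180°W, 90°S): lon 221.6518, lat 142.3993.
Field: lon ⌊221.6518/20⌋ = 11 → L; lat ⌊142.3993/10⌋ = 14 → O.
Square: lon ⌊1.6518/2⌋ = 0; lat ⌊2.3993/1⌋ = 2.
Subsquare: lon ⌊1.6518/0.0833333⌋ = 19 → t; lat ⌊0.3993/0.0416667⌋ = 9 → j.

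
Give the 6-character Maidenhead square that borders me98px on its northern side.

Latitude subsquare x = 23; +1 → 24, wraps to 0 = a, carry into square.
Latitude square 8; +1 → 9.
The longitude characters are unchanged.

ME99pa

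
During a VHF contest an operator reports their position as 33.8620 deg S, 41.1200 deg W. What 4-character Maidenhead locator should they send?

Shift to the Maidenhead origin (180°W, 90°S): lon 138.88, lat 56.14.
Field (20°×10°, letters A–R): lon ⌊138.88/20⌋ = 6 → G; lat ⌊56.14/10⌋ = 5 → F.
Square (2°×1°, digits 0–9): lon ⌊18.88/2⌋ = 9; lat ⌊6.14/1⌋ = 6.

GF96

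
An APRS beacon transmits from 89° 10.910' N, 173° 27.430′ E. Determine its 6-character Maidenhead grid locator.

RR69re

Shift to the Maidenhead origin (180°W, 90°S): lon 353.4572, lat 179.1818.
Field (20°×10°, letters A–R): 353.4572/20 → 17 → R, 179.1818/10 → 17 → R; chars RR.
Square (2°×1°, digits 0–9): 13.4572/2 → 6, 9.1818/1 → 9; chars 69.
Subsquare (5′×2.5′, letters a–x): 1.4572/0.0833333 → 17 → r, 0.1818/0.0416667 → 4 → e; chars re.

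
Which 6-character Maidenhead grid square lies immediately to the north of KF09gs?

KF09gt

Latitude subsquare s = 18; +1 → 19 = t.
The longitude characters are unchanged.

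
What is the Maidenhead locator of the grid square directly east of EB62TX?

EB62ux

Longitude subsquare t = 19; +1 → 20 = u.
The latitude characters are unchanged.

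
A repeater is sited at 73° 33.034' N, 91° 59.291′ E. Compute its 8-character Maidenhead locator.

NQ53xn82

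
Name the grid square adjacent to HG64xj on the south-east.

HG74ai

Longitude subsquare x = 23; +1 → 24, wraps to 0 = a, carry into square.
Longitude square 6; +1 → 7.
Latitude subsquare j = 9; −1 → 8 = i.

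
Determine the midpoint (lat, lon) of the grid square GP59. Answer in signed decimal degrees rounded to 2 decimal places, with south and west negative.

69.50, -49.00

Field G=6, P=15: +6·20° lon, +15·10° lat → SW at lon -60°, lat 60°.
Square 5, 9: +5·2° lon, +9·1° lat → SW at lon -50°, lat 69°.
Cell spans 2° lon × 1° lat. Centre is SW corner plus half of each.
latitude 69.50, longitude -49.00.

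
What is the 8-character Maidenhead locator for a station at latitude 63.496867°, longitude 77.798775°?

Add 180° to longitude and 90° to latitude: 257.79877, 153.49687.
Field: lon ⌊257.79877/20⌋ = 12 → M; lat ⌊153.49687/10⌋ = 15 → P.
Square: lon ⌊17.79877/2⌋ = 8; lat ⌊3.49687/1⌋ = 3.
Subsquare: lon ⌊1.79877/0.0833333⌋ = 21 → v; lat ⌊0.49687/0.0416667⌋ = 11 → l.
Extended square: lon ⌊0.04877/0.00833333⌋ = 5; lat ⌊0.03853/0.00416667⌋ = 9.

MP83vl59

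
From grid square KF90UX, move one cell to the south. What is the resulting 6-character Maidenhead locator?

Latitude subsquare x = 23; −1 → 22 = w.
The longitude characters are unchanged.

KF90uw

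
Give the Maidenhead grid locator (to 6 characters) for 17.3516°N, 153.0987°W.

BK37ki

Add 180° to longitude and 90° to latitude: 26.9013, 107.3516.
Field: 26.9013/20 → 1 → B, 107.3516/10 → 10 → K; chars BK.
Square: 6.9013/2 → 3, 7.3516/1 → 7; chars 37.
Subsquare: 0.9013/0.0833333 → 10 → k, 0.3516/0.0416667 → 8 → i; chars ki.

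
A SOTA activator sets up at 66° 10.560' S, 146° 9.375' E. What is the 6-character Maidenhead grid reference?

QC33bt

Add 180° to longitude and 90° to latitude: 326.1562, 23.8240.
Field: 326.1562/20 → 16 → Q, 23.8240/10 → 2 → C; chars QC.
Square: 6.1562/2 → 3, 3.8240/1 → 3; chars 33.
Subsquare: 0.1562/0.0833333 → 1 → b, 0.8240/0.0416667 → 19 → t; chars bt.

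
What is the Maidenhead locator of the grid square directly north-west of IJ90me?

IJ90lf

Longitude subsquare m = 12; −1 → 11 = l.
Latitude subsquare e = 4; +1 → 5 = f.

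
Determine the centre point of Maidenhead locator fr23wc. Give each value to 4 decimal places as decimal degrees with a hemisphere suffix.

Field F=5, R=17: +5·20° lon, +17·10° lat → SW at lon -80°, lat 80°.
Square 2, 3: +2·2° lon, +3·1° lat → SW at lon -76°, lat 83°.
Subsquare w=22, c=2: +22·0.0833333° lon, +2·0.0416667° lat → SW at lon -74.1667°, lat 83.0833°.
Cell spans 0.0833333° lon × 0.0416667° lat. Centre is SW corner plus half of each.
latitude 83.1042° N, longitude 74.1250° W.

83.1042° N, 74.1250° W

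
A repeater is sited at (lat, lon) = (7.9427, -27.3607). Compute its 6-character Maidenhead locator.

HJ67hw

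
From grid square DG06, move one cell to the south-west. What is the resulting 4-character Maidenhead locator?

Longitude square 0; −1 → -1, wraps to 9, carry into field.
Longitude field D = 3; −1 → 2 = C.
Latitude square 6; −1 → 5.

CG95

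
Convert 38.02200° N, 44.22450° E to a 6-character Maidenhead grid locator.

Shift to the Maidenhead origin (180°W, 90°S): lon 224.2245, lat 128.0220.
Field: lon ⌊224.2245/20⌋ = 11 → L; lat ⌊128.0220/10⌋ = 12 → M.
Square: lon ⌊4.2245/2⌋ = 2; lat ⌊8.0220/1⌋ = 8.
Subsquare: lon ⌊0.2245/0.0833333⌋ = 2 → c; lat ⌊0.0220/0.0416667⌋ = 0 → a.

LM28ca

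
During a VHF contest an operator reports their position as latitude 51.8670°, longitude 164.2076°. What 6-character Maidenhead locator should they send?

Offset from 180°W / 90°S: lon 344.2076°, lat 141.8670°.
Field: lon ⌊344.2076/20⌋ = 17 → R; lat ⌊141.8670/10⌋ = 14 → O.
Square: lon ⌊4.2076/2⌋ = 2; lat ⌊1.8670/1⌋ = 1.
Subsquare: lon ⌊0.2076/0.0833333⌋ = 2 → c; lat ⌊0.8670/0.0416667⌋ = 20 → u.

RO21cu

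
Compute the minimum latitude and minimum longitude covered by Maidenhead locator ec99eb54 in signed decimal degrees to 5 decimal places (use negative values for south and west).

Field E=4, C=2: +4·20° lon, +2·10° lat → SW at lon -100°, lat -70°.
Square 9, 9: +9·2° lon, +9·1° lat → SW at lon -82°, lat -61°.
Subsquare e=4, b=1: +4·0.0833333° lon, +1·0.0416667° lat → SW at lon -81.6667°, lat -60.9583°.
Extended square 5, 4: +5·0.00833333° lon, +4·0.00416667° lat → SW at lon -81.625°, lat -60.9417°.
latitude -60.94167, longitude -81.62500.

-60.94167, -81.62500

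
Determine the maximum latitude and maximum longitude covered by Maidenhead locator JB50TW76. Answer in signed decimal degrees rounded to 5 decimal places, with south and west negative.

-79.05417, 11.65000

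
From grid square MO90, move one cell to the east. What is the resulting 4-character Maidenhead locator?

Longitude square 9; +1 → 10, wraps to 0, carry into field.
Longitude field M = 12; +1 → 13 = N.
The latitude characters are unchanged.

NO00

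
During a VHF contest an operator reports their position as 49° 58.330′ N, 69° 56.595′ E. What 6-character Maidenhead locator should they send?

MN49xx

Offset from 180°W / 90°S: lon 249.9433°, lat 139.9722°.
Field: 249.9433/20 → 12 → M, 139.9722/10 → 13 → N; chars MN.
Square: 9.9433/2 → 4, 9.9722/1 → 9; chars 49.
Subsquare: 1.9433/0.0833333 → 23 → x, 0.9722/0.0416667 → 23 → x; chars xx.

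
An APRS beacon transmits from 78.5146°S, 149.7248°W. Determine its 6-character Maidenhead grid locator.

BB51dl

Offset from 180°W / 90°S: lon 30.2752°, lat 11.4854°.
Field (20°×10°, letters A–R): lon ⌊30.2752/20⌋ = 1 → B; lat ⌊11.4854/10⌋ = 1 → B.
Square (2°×1°, digits 0–9): lon ⌊10.2752/2⌋ = 5; lat ⌊1.4854/1⌋ = 1.
Subsquare (5′×2.5′, letters a–x): lon ⌊0.2752/0.0833333⌋ = 3 → d; lat ⌊0.4854/0.0416667⌋ = 11 → l.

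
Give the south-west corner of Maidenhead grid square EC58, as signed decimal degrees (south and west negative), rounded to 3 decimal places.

-62.000, -90.000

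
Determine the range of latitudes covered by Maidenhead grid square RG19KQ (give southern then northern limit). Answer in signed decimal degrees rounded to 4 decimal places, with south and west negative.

Field R=17, G=6: +17·20° lon, +6·10° lat → SW at lon 160°, lat -30°.
Square 1, 9: +1·2° lon, +9·1° lat → SW at lon 162°, lat -21°.
Subsquare k=10, q=16: +10·0.0833333° lon, +16·0.0416667° lat → SW at lon 162.833°, lat -20.3333°.
Cell spans 0.0833333° lon × 0.0416667° lat.
south -20.3333, north -20.2917.

-20.3333, -20.2917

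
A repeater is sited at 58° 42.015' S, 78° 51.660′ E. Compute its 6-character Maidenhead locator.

MD91kh

Offset from 180°W / 90°S: lon 258.8610°, lat 31.2998°.
Field: 258.8610/20 → 12 → M, 31.2998/10 → 3 → D; chars MD.
Square: 18.8610/2 → 9, 1.2998/1 → 1; chars 91.
Subsquare: 0.8610/0.0833333 → 10 → k, 0.2998/0.0416667 → 7 → h; chars kh.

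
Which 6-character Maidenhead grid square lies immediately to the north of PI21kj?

Latitude subsquare j = 9; +1 → 10 = k.
The longitude characters are unchanged.

PI21kk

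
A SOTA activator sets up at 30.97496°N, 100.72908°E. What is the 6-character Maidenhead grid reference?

Offset from 180°W / 90°S: lon 280.7291°, lat 120.9750°.
Field: 280.7291/20 → 14 → O, 120.9750/10 → 12 → M; chars OM.
Square: 0.7291/2 → 0, 0.9750/1 → 0; chars 00.
Subsquare: 0.7291/0.0833333 → 8 → i, 0.9750/0.0416667 → 23 → x; chars ix.

OM00ix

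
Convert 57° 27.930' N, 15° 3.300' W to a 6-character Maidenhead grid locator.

IO27ll

Add 180° to longitude and 90° to latitude: 164.9450, 147.4655.
Field: 164.9450/20 → 8 → I, 147.4655/10 → 14 → O; chars IO.
Square: 4.9450/2 → 2, 7.4655/1 → 7; chars 27.
Subsquare: 0.9450/0.0833333 → 11 → l, 0.4655/0.0416667 → 11 → l; chars ll.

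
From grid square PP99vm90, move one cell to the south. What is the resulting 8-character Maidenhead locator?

Latitude extended square 0; −1 → -1, wraps to 9, carry into subsquare.
Latitude subsquare m = 12; −1 → 11 = l.
The longitude characters are unchanged.

PP99vl99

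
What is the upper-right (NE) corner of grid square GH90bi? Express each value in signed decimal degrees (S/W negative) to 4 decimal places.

Field G=6, H=7: +6·20° lon, +7·10° lat → SW at lon -60°, lat -20°.
Square 9, 0: +9·2° lon, +0·1° lat → SW at lon -42°, lat -20°.
Subsquare b=1, i=8: +1·0.0833333° lon, +8·0.0416667° lat → SW at lon -41.9167°, lat -19.6667°.
Cell spans 0.0833333° lon × 0.0416667° lat. NE corner is SW corner plus one full cell.
latitude -19.6250, longitude -41.8333.

-19.6250, -41.8333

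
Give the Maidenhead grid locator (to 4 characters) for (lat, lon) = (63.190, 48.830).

LP43

Shift to the Maidenhead origin (180°W, 90°S): lon 228.83, lat 153.19.
Field: 228.83/20 → 11 → L, 153.19/10 → 15 → P; chars LP.
Square: 8.83/2 → 4, 3.19/1 → 3; chars 43.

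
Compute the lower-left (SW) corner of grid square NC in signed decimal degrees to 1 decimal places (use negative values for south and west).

Field N=13, C=2: +13·20° lon, +2·10° lat → SW at lon 80°, lat -70°.
latitude -70.0, longitude 80.0.

-70.0, 80.0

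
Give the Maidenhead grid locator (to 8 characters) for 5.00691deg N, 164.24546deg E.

RJ25ca91

Offset from 180°W / 90°S: lon 344.24546°, lat 95.00691°.
Field: lon ⌊344.24546/20⌋ = 17 → R; lat ⌊95.00691/10⌋ = 9 → J.
Square: lon ⌊4.24546/2⌋ = 2; lat ⌊5.00691/1⌋ = 5.
Subsquare: lon ⌊0.24546/0.0833333⌋ = 2 → c; lat ⌊0.00691/0.0416667⌋ = 0 → a.
Extended square: lon ⌊0.07879/0.00833333⌋ = 9; lat ⌊0.00691/0.00416667⌋ = 1.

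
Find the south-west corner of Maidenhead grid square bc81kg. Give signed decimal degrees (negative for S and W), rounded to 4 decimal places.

Field B=1, C=2: +1·20° lon, +2·10° lat → SW at lon -160°, lat -70°.
Square 8, 1: +8·2° lon, +1·1° lat → SW at lon -144°, lat -69°.
Subsquare k=10, g=6: +10·0.0833333° lon, +6·0.0416667° lat → SW at lon -143.167°, lat -68.75°.
latitude -68.7500, longitude -143.1667.

-68.7500, -143.1667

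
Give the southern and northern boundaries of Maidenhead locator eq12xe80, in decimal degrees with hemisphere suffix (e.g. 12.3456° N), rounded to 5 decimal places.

Field E=4, Q=16: +4·20° lon, +16·10° lat → SW at lon -100°, lat 70°.
Square 1, 2: +1·2° lon, +2·1° lat → SW at lon -98°, lat 72°.
Subsquare x=23, e=4: +23·0.0833333° lon, +4·0.0416667° lat → SW at lon -96.0833°, lat 72.1667°.
Extended square 8, 0: +8·0.00833333° lon, +0·0.00416667° lat → SW at lon -96.0167°, lat 72.1667°.
Cell spans 0.00833333° lon × 0.00416667° lat.
south 72.16667° N, north 72.17083° N.

72.16667° N, 72.17083° N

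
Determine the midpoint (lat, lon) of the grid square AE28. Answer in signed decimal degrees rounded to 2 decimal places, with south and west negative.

Field A=0, E=4: +0·20° lon, +4·10° lat → SW at lon -180°, lat -50°.
Square 2, 8: +2·2° lon, +8·1° lat → SW at lon -176°, lat -42°.
Cell spans 2° lon × 1° lat. Centre is SW corner plus half of each.
latitude -41.50, longitude -175.00.

-41.50, -175.00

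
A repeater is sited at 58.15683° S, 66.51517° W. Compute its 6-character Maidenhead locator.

Add 180° to longitude and 90° to latitude: 113.4848, 31.8432.
Field: 113.4848/20 → 5 → F, 31.8432/10 → 3 → D; chars FD.
Square: 13.4848/2 → 6, 1.8432/1 → 1; chars 61.
Subsquare: 1.4848/0.0833333 → 17 → r, 0.8432/0.0416667 → 20 → u; chars ru.

FD61ru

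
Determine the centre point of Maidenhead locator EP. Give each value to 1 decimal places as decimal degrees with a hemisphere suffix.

Field E=4, P=15: +4·20° lon, +15·10° lat → SW at lon -100°, lat 60°.
Cell spans 20° lon × 10° lat. Centre is SW corner plus half of each.
latitude 65.0° N, longitude 90.0° W.

65.0° N, 90.0° W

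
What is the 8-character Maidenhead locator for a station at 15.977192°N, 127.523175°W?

CK65fx74

Add 180° to longitude and 90° to latitude: 52.47683, 105.97719.
Field (20°×10°, letters A–R): lon ⌊52.47683/20⌋ = 2 → C; lat ⌊105.97719/10⌋ = 10 → K.
Square (2°×1°, digits 0–9): lon ⌊12.47683/2⌋ = 6; lat ⌊5.97719/1⌋ = 5.
Subsquare (5′×2.5′, letters a–x): lon ⌊0.47683/0.0833333⌋ = 5 → f; lat ⌊0.97719/0.0416667⌋ = 23 → x.
Extended square (30″×15″, digits 0–9): lon ⌊0.06016/0.00833333⌋ = 7; lat ⌊0.01886/0.00416667⌋ = 4.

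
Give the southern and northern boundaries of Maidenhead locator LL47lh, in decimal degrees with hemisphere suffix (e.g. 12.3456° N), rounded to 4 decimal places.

Field L=11, L=11: +11·20° lon, +11·10° lat → SW at lon 40°, lat 20°.
Square 4, 7: +4·2° lon, +7·1° lat → SW at lon 48°, lat 27°.
Subsquare l=11, h=7: +11·0.0833333° lon, +7·0.0416667° lat → SW at lon 48.9167°, lat 27.2917°.
Cell spans 0.0833333° lon × 0.0416667° lat.
south 27.2917° N, north 27.3333° N.

27.2917° N, 27.3333° N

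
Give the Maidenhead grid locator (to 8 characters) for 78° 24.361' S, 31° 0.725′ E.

KB51mo12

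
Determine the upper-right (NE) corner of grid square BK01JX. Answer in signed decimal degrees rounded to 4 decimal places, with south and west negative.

12.0000, -159.1667

Field B=1, K=10: +1·20° lon, +10·10° lat → SW at lon -160°, lat 10°.
Square 0, 1: +0·2° lon, +1·1° lat → SW at lon -160°, lat 11°.
Subsquare j=9, x=23: +9·0.0833333° lon, +23·0.0416667° lat → SW at lon -159.25°, lat 11.9583°.
Cell spans 0.0833333° lon × 0.0416667° lat. NE corner is SW corner plus one full cell.
latitude 12.0000, longitude -159.1667.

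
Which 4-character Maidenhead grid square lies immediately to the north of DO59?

DP50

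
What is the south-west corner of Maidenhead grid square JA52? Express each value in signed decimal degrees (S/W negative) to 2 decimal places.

-88.00, 10.00

Field J=9, A=0: +9·20° lon, +0·10° lat → SW at lon 0°, lat -90°.
Square 5, 2: +5·2° lon, +2·1° lat → SW at lon 10°, lat -88°.
latitude -88.00, longitude 10.00.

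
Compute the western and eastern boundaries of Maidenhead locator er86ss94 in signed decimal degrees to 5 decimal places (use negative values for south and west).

-82.42500, -82.41667

Field E=4, R=17: +4·20° lon, +17·10° lat → SW at lon -100°, lat 80°.
Square 8, 6: +8·2° lon, +6·1° lat → SW at lon -84°, lat 86°.
Subsquare s=18, s=18: +18·0.0833333° lon, +18·0.0416667° lat → SW at lon -82.5°, lat 86.75°.
Extended square 9, 4: +9·0.00833333° lon, +4·0.00416667° lat → SW at lon -82.425°, lat 86.7667°.
Cell spans 0.00833333° lon × 0.00416667° lat.
west -82.42500, east -82.41667.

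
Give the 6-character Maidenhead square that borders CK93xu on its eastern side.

DK03au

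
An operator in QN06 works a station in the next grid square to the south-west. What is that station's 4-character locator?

PN95

Longitude square 0; −1 → -1, wraps to 9, carry into field.
Longitude field Q = 16; −1 → 15 = P.
Latitude square 6; −1 → 5.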